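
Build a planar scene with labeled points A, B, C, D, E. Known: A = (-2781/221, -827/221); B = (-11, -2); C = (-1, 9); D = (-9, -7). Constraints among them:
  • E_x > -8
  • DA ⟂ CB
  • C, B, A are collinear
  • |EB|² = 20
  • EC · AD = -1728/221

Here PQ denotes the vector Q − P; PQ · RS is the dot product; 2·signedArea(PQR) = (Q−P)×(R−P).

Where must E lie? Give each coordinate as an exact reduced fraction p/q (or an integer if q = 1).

E = (-7, 0)

1. E_x = -7  [line -792/221·x + 720/221·y + -5544/221 = 0 ∩ |EB|² = 20]
2. E_y = 0  [line -792/221·x + 720/221·y + -5544/221 = 0 ∩ |EB|² = 20]
   → E = (-7, 0)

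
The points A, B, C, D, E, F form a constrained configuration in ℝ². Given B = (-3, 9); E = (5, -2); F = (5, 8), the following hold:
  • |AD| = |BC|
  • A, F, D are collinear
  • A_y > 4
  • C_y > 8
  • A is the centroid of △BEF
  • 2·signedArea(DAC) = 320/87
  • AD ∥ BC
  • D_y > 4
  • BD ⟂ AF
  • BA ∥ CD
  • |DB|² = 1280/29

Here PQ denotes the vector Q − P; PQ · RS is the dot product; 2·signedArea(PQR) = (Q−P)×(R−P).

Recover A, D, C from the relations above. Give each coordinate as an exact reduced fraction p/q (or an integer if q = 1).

A = (7/3, 5)
C = (-293/87, 249/29)
D = (57/29, 133/29)

1. A_x = 7/3  [A is the centroid of △BEF]
2. A_y = 5  [A is the centroid of △BEF]
   → A = (7/3, 5)
3. D_x = 57/29  [A, F, D are collinear ∩ BD ⟂ AF]
4. D_y = 133/29  [A, F, D are collinear ∩ BD ⟂ AF]
   → D = (57/29, 133/29)
5. C_x = -293/87  [BA ∥ CD ∩ AD ∥ BC]
6. C_y = 249/29  [BA ∥ CD ∩ AD ∥ BC]
   → C = (-293/87, 249/29)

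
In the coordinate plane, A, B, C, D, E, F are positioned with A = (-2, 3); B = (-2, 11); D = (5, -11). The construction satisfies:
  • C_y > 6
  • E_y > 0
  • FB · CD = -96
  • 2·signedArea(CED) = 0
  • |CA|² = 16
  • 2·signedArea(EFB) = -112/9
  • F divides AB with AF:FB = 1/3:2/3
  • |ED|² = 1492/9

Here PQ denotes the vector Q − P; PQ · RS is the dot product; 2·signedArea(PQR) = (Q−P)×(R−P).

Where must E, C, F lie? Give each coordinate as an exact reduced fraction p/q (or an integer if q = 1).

1. F_x = -2  [F divides AB with AF:FB = 1/3:2/3]
2. F_y = 17/3  [F divides AB with AF:FB = 1/3:2/3]
   → F = (-2, 17/3)
3. E_x = 1/3  [2·signedArea(EFB) = -112/9]
4. E_y = 1  [|ED|² = 1492/9]
   → E = (1/3, 1)
5. C_x = -2  [2·signedArea(CED) = 0 ∩ FB · CD = -96]
6. C_y = 7  [2·signedArea(CED) = 0 ∩ FB · CD = -96]
   → C = (-2, 7)

C = (-2, 7)
E = (1/3, 1)
F = (-2, 17/3)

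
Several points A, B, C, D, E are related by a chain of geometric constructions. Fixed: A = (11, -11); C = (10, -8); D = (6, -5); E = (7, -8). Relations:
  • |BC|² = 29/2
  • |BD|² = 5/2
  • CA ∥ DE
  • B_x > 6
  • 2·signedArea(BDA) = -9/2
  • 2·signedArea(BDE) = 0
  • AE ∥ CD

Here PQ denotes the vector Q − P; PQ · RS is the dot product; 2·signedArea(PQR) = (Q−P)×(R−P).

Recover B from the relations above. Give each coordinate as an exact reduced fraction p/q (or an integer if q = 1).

1. B_x = 13/2  [2·signedArea(BDE) = 0 ∩ 2·signedArea(BDA) = -9/2]
2. B_y = -13/2  [2·signedArea(BDE) = 0 ∩ 2·signedArea(BDA) = -9/2]
   → B = (13/2, -13/2)

B = (13/2, -13/2)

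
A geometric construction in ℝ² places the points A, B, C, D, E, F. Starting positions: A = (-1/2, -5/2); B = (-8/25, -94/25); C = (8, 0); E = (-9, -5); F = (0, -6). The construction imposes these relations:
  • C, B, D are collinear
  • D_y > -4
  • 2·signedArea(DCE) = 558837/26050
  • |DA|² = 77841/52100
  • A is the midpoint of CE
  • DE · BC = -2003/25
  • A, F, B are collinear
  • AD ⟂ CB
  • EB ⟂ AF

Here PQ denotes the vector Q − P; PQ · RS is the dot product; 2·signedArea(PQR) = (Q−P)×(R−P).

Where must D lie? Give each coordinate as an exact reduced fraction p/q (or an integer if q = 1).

D = (44/13025, -94141/26050)

1. D_x = 44/13025  [C, B, D are collinear ∩ AD ⟂ CB]
2. D_y = -94141/26050  [C, B, D are collinear ∩ AD ⟂ CB]
   → D = (44/13025, -94141/26050)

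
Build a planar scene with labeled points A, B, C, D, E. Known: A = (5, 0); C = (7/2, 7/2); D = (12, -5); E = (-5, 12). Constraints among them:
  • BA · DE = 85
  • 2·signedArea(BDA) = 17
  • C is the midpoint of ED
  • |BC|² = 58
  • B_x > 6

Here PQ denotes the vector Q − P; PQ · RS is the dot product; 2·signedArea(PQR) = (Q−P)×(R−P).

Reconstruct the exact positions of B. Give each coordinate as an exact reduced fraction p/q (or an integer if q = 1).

B = (13/2, -7/2)

1. B_x = 13/2  [BA · DE = 85 ∩ 2·signedArea(BDA) = 17]
2. B_y = -7/2  [BA · DE = 85 ∩ 2·signedArea(BDA) = 17]
   → B = (13/2, -7/2)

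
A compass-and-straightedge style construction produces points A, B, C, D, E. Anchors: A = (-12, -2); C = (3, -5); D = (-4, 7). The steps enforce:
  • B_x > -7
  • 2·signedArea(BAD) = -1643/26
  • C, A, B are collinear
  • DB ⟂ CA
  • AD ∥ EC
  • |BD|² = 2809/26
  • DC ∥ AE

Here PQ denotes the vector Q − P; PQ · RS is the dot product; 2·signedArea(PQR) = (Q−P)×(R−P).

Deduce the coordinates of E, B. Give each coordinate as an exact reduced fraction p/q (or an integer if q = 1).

B = (-157/26, -83/26)
E = (-5, -14)

1. E_x = -5  [AD ∥ EC ∩ DC ∥ AE]
2. E_y = -14  [AD ∥ EC ∩ DC ∥ AE]
   → E = (-5, -14)
3. B_x = -157/26  [C, A, B are collinear ∩ DB ⟂ CA]
4. B_y = -83/26  [C, A, B are collinear ∩ DB ⟂ CA]
   → B = (-157/26, -83/26)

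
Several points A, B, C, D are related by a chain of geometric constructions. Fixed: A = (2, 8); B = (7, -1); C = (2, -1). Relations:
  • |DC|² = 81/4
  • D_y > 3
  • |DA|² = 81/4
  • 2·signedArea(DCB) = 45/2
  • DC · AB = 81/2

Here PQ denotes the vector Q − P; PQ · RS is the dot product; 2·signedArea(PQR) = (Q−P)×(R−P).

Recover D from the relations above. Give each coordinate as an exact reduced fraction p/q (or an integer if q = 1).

D = (2, 7/2)

1. D_x = 2  [DC · AB = 81/2 ∩ 2·signedArea(DCB) = 45/2]
2. D_y = 7/2  [DC · AB = 81/2 ∩ 2·signedArea(DCB) = 45/2]
   → D = (2, 7/2)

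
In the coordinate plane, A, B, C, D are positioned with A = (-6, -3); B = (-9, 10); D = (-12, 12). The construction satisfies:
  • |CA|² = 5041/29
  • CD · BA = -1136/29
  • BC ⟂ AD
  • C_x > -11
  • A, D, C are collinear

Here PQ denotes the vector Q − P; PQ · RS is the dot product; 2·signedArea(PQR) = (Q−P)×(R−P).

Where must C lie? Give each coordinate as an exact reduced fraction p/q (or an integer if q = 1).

C = (-316/29, 268/29)

1. C_x = -316/29  [A, D, C are collinear ∩ BC ⟂ AD]
2. C_y = 268/29  [A, D, C are collinear ∩ BC ⟂ AD]
   → C = (-316/29, 268/29)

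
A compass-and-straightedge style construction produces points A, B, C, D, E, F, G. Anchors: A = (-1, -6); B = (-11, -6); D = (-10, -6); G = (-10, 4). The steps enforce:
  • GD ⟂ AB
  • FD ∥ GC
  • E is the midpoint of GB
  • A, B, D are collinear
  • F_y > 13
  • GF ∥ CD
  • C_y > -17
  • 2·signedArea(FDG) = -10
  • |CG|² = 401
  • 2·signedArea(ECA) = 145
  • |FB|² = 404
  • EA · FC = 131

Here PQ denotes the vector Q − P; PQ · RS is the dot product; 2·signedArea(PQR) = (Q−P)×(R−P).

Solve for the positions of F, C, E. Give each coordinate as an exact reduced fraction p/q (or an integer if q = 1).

1. F_x = -9  [2·signedArea(FDG) = -10]
2. F_y = 14  [|FB|² = 404]
   → F = (-9, 14)
3. C_x = -11  [GF ∥ CD ∩ FD ∥ GC]
4. C_y = -16  [GF ∥ CD ∩ FD ∥ GC]
   → C = (-11, -16)
5. E_x = -21/2  [E is the midpoint of GB]
6. E_y = -1  [E is the midpoint of GB]
   → E = (-21/2, -1)

C = (-11, -16)
E = (-21/2, -1)
F = (-9, 14)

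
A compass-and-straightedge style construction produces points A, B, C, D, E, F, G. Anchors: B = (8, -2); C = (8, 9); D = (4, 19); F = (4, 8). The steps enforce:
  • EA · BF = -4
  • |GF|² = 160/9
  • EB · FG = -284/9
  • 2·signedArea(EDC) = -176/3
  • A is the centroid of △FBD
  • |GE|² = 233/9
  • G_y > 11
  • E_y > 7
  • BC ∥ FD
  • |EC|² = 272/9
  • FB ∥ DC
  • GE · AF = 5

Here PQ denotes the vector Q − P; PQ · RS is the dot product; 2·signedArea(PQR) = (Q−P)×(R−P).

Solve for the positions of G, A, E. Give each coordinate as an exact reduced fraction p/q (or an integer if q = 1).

A = (16/3, 25/3)
E = (8/3, 23/3)
G = (16/3, 12)

1. A_x = 16/3  [A is the centroid of △FBD]
2. A_y = 25/3  [A is the centroid of △FBD]
   → A = (16/3, 25/3)
3. E_x = 8/3  [EA · BF = -4 ∩ 2·signedArea(EDC) = -176/3]
4. E_y = 23/3  [EA · BF = -4 ∩ 2·signedArea(EDC) = -176/3]
   → E = (8/3, 23/3)
5. G_x = 16/3  [GE · AF = 5 ∩ EB · FG = -284/9]
6. G_y = 12  [GE · AF = 5 ∩ EB · FG = -284/9]
   → G = (16/3, 12)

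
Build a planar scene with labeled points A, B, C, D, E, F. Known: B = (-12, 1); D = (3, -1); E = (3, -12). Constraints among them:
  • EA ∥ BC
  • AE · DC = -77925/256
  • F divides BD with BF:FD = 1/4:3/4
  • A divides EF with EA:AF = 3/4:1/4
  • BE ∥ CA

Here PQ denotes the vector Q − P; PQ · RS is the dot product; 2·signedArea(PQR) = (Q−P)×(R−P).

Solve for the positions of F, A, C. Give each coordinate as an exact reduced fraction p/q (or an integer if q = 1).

A = (-87/16, -21/8)
C = (-327/16, 83/8)
F = (-33/4, 1/2)

1. F_x = -33/4  [F divides BD with BF:FD = 1/4:3/4]
2. F_y = 1/2  [F divides BD with BF:FD = 1/4:3/4]
   → F = (-33/4, 1/2)
3. A_x = -87/16  [A divides EF with EA:AF = 3/4:1/4]
4. A_y = -21/8  [A divides EF with EA:AF = 3/4:1/4]
   → A = (-87/16, -21/8)
5. C_x = -327/16  [BE ∥ CA ∩ EA ∥ BC]
6. C_y = 83/8  [BE ∥ CA ∩ EA ∥ BC]
   → C = (-327/16, 83/8)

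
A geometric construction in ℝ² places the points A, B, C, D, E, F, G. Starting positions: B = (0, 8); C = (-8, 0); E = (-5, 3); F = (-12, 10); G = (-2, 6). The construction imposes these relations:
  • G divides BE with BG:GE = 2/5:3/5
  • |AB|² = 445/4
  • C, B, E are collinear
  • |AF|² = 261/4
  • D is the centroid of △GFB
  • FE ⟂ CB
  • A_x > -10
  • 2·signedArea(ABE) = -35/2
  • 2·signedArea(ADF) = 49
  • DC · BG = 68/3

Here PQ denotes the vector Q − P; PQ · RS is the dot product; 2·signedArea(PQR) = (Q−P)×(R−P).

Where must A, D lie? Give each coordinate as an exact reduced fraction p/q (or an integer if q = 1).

A = (-9, 5/2)
D = (-14/3, 8)

1. D_x = -14/3  [D is the centroid of △GFB]
2. D_y = 8  [D is the centroid of △GFB]
   → D = (-14/3, 8)
3. A_x = -9  [2·signedArea(ABE) = -35/2 ∩ 2·signedArea(ADF) = 49]
4. A_y = 5/2  [2·signedArea(ABE) = -35/2 ∩ 2·signedArea(ADF) = 49]
   → A = (-9, 5/2)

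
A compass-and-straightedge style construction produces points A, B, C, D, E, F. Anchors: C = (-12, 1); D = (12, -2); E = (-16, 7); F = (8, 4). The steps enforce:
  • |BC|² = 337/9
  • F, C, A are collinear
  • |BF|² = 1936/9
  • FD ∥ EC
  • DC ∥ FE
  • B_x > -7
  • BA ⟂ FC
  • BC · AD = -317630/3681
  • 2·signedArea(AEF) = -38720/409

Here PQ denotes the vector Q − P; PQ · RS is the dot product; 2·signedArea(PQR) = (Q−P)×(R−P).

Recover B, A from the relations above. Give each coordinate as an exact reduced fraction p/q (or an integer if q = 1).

A = (-7784/1227, 756/409)
B = (-20/3, 4)

1. A_x = -7784/1227  [F, C, A are collinear ∩ 2·signedArea(AEF) = -38720/409]
2. A_y = 756/409  [F, C, A are collinear ∩ 2·signedArea(AEF) = -38720/409]
   → A = (-7784/1227, 756/409)
3. B_x = -20/3  [BC · AD = -317630/3681 ∩ BA ⟂ FC]
4. B_y = 4  [BC · AD = -317630/3681 ∩ BA ⟂ FC]
   → B = (-20/3, 4)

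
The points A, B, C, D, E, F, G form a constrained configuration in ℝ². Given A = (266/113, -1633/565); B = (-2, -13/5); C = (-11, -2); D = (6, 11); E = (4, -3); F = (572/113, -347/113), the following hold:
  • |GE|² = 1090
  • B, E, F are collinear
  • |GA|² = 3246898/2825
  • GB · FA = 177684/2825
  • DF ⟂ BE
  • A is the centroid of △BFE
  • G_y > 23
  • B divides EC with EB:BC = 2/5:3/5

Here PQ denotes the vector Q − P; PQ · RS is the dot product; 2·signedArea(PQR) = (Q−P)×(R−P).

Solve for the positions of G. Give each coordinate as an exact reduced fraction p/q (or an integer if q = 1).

G = (23, 24)

1. G_x = 23  [line 306/113·x + -102/565·y + -32742/565 = 0 ∩ |GA|² = 3246898/2825]
2. G_y = 24  [line 306/113·x + -102/565·y + -32742/565 = 0 ∩ |GA|² = 3246898/2825]
   → G = (23, 24)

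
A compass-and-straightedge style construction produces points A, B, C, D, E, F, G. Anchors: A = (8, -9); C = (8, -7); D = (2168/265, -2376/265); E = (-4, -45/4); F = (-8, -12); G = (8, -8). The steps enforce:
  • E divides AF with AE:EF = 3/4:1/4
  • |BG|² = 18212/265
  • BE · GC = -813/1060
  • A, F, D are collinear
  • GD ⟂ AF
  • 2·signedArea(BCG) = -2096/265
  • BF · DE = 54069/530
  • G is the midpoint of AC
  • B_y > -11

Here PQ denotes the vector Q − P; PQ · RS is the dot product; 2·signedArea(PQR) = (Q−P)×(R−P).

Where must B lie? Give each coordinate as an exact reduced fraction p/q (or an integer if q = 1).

1. B_x = 24/265  [2·signedArea(BCG) = -2096/265 ∩ BE · GC = -813/1060]
2. B_y = -2778/265  [2·signedArea(BCG) = -2096/265 ∩ BE · GC = -813/1060]
   → B = (24/265, -2778/265)

B = (24/265, -2778/265)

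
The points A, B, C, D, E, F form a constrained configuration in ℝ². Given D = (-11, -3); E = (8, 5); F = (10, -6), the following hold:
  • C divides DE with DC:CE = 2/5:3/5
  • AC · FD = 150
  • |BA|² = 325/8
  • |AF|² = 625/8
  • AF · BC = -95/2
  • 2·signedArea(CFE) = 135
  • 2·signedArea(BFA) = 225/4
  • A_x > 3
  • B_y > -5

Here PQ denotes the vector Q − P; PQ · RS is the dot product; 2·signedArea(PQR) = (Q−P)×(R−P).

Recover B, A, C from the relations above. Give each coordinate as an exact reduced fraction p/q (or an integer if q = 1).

A = (15/4, 1/4)
B = (-1/2, -9/2)
C = (-17/5, 1/5)

1. C_x = -17/5  [C divides DE with DC:CE = 2/5:3/5]
2. C_y = 1/5  [C divides DE with DC:CE = 2/5:3/5]
   → C = (-17/5, 1/5)
3. A_x = 15/4  [line 21·x + -3·y + -78 = 0 ∩ |AF|² = 625/8]
4. A_y = 1/4  [line 21·x + -3·y + -78 = 0 ∩ |AF|² = 625/8]
   → A = (15/4, 1/4)
5. B_x = -1/2  [2·signedArea(BFA) = 225/4 ∩ AF · BC = -95/2]
6. B_y = -9/2  [2·signedArea(BFA) = 225/4 ∩ AF · BC = -95/2]
   → B = (-1/2, -9/2)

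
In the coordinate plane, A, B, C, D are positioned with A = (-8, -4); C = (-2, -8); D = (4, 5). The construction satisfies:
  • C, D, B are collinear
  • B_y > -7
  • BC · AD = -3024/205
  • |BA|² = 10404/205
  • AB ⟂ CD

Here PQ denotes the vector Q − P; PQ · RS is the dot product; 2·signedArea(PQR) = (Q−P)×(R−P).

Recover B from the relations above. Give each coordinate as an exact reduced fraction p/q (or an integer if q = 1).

B = (-314/205, -1432/205)

1. B_x = -314/205  [C, D, B are collinear ∩ AB ⟂ CD]
2. B_y = -1432/205  [C, D, B are collinear ∩ AB ⟂ CD]
   → B = (-314/205, -1432/205)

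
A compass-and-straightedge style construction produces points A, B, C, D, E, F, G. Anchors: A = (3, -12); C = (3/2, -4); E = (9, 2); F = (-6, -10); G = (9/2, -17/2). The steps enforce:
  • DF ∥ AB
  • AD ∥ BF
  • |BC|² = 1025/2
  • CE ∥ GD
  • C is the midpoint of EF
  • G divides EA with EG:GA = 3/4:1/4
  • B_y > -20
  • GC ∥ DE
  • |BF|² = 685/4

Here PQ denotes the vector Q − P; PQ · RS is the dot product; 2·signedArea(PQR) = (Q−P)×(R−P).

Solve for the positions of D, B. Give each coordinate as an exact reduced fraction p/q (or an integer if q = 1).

B = (-15, -39/2)
D = (12, -5/2)

1. D_x = 12  [GC ∥ DE ∩ CE ∥ GD]
2. D_y = -5/2  [GC ∥ DE ∩ CE ∥ GD]
   → D = (12, -5/2)
3. B_x = -15  [AD ∥ BF ∩ DF ∥ AB]
4. B_y = -39/2  [AD ∥ BF ∩ DF ∥ AB]
   → B = (-15, -39/2)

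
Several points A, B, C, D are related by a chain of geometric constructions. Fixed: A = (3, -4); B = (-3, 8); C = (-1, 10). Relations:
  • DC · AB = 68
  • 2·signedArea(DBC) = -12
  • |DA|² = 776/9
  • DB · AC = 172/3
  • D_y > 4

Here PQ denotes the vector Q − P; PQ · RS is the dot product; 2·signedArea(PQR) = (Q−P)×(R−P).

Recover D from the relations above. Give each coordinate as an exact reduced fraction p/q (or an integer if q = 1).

D = (-1/3, 14/3)

1. D_x = -1/3  [DB · AC = 172/3 ∩ DC · AB = 68]
2. D_y = 14/3  [DB · AC = 172/3 ∩ DC · AB = 68]
   → D = (-1/3, 14/3)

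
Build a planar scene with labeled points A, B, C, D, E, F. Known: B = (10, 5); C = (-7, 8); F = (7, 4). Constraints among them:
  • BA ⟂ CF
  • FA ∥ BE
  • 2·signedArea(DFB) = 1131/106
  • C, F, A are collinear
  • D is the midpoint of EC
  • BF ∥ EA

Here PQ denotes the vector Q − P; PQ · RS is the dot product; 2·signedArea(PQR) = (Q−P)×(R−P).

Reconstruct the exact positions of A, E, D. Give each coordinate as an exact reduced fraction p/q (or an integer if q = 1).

1. A_x = 504/53  [C, F, A are collinear ∩ BA ⟂ CF]
2. A_y = 174/53  [C, F, A are collinear ∩ BA ⟂ CF]
   → A = (504/53, 174/53)
3. E_x = 663/53  [BF ∥ EA ∩ FA ∥ BE]
4. E_y = 227/53  [BF ∥ EA ∩ FA ∥ BE]
   → E = (663/53, 227/53)
5. D_x = 146/53  [D is the midpoint of EC]
6. D_y = 651/106  [D is the midpoint of EC]
   → D = (146/53, 651/106)

A = (504/53, 174/53)
D = (146/53, 651/106)
E = (663/53, 227/53)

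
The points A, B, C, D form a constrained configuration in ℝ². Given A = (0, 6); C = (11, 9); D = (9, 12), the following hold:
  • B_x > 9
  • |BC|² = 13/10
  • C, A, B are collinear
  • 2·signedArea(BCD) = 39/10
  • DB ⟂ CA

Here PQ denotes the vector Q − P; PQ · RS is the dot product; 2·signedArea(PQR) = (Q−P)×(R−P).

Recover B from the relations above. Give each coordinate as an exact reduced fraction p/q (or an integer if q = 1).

1. B_x = 99/10  [C, A, B are collinear ∩ DB ⟂ CA]
2. B_y = 87/10  [C, A, B are collinear ∩ DB ⟂ CA]
   → B = (99/10, 87/10)

B = (99/10, 87/10)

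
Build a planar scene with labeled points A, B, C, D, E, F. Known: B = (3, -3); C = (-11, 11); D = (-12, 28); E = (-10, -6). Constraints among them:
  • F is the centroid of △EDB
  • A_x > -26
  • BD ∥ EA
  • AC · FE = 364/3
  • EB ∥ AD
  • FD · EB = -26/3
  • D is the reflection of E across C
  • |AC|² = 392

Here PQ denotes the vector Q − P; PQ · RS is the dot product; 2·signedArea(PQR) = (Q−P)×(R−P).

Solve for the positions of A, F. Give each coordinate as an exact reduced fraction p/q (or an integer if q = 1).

1. A_x = -25  [EB ∥ AD ∩ BD ∥ EA]
2. A_y = 25  [EB ∥ AD ∩ BD ∥ EA]
   → A = (-25, 25)
3. F_x = -19/3  [F is the centroid of △EDB]
4. F_y = 19/3  [F is the centroid of △EDB]
   → F = (-19/3, 19/3)

A = (-25, 25)
F = (-19/3, 19/3)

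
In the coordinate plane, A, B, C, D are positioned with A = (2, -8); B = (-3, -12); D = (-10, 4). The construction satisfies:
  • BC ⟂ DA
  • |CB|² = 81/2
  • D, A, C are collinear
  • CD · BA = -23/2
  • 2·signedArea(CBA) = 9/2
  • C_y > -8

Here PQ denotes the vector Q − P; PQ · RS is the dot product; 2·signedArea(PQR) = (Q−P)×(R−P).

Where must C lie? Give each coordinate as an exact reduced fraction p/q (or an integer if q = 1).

1. C_x = 3/2  [D, A, C are collinear ∩ BC ⟂ DA]
2. C_y = -15/2  [D, A, C are collinear ∩ BC ⟂ DA]
   → C = (3/2, -15/2)

C = (3/2, -15/2)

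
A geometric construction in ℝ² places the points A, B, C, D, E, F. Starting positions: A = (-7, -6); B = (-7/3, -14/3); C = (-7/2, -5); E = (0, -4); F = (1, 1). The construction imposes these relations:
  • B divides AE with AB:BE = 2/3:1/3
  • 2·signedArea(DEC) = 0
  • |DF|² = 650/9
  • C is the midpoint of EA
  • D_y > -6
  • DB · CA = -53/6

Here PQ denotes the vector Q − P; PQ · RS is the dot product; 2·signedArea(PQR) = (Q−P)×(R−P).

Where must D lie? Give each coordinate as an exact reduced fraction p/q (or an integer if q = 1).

1. D_x = -14/3  [2·signedArea(DEC) = 0 ∩ DB · CA = -53/6]
2. D_y = -16/3  [2·signedArea(DEC) = 0 ∩ DB · CA = -53/6]
   → D = (-14/3, -16/3)

D = (-14/3, -16/3)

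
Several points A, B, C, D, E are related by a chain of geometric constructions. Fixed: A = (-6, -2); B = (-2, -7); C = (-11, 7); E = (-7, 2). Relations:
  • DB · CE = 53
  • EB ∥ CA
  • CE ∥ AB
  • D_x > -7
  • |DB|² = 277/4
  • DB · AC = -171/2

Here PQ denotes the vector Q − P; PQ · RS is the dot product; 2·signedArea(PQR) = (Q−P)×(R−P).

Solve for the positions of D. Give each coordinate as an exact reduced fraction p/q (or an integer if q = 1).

1. D_x = -13/2  [DB · CE = 53 ∩ DB · AC = -171/2]
2. D_y = 0  [DB · CE = 53 ∩ DB · AC = -171/2]
   → D = (-13/2, 0)

D = (-13/2, 0)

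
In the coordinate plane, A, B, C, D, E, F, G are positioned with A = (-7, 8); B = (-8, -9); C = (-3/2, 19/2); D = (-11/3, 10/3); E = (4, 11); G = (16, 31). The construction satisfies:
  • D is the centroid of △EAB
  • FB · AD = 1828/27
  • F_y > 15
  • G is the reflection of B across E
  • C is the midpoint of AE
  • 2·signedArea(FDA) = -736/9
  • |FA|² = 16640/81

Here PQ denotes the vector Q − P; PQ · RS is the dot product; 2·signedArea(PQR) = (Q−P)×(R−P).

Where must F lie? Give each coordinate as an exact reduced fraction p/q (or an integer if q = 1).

F = (49/9, 136/9)

1. F_x = 49/9  [FB · AD = 1828/27 ∩ 2·signedArea(FDA) = -736/9]
2. F_y = 136/9  [FB · AD = 1828/27 ∩ 2·signedArea(FDA) = -736/9]
   → F = (49/9, 136/9)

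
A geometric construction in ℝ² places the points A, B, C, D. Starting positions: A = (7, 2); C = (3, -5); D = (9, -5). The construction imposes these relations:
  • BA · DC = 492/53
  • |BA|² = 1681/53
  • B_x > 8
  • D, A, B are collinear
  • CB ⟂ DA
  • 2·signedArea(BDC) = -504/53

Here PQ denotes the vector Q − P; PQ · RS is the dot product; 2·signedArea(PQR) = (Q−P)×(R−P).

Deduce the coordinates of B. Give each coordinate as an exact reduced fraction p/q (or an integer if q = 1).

B = (453/53, -181/53)

1. B_x = 453/53  [D, A, B are collinear ∩ CB ⟂ DA]
2. B_y = -181/53  [D, A, B are collinear ∩ CB ⟂ DA]
   → B = (453/53, -181/53)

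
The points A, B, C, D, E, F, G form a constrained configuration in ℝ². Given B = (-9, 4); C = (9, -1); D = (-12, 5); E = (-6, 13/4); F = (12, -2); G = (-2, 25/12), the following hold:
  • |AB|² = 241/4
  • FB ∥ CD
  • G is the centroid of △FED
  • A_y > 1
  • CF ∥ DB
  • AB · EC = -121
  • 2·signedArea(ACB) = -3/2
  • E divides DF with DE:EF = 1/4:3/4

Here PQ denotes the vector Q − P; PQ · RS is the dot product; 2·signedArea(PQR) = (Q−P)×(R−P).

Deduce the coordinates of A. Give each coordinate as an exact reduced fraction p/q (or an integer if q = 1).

1. A_x = -3/2  [AB · EC = -121 ∩ 2·signedArea(ACB) = -3/2]
2. A_y = 2  [AB · EC = -121 ∩ 2·signedArea(ACB) = -3/2]
   → A = (-3/2, 2)

A = (-3/2, 2)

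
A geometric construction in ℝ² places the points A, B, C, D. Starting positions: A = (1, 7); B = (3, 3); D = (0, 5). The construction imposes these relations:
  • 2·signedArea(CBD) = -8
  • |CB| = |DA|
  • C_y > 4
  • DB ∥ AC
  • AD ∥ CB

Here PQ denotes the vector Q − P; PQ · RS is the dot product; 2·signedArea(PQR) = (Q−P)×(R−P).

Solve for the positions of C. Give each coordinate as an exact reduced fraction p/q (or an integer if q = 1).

C = (4, 5)

1. C_x = 4  [AD ∥ CB ∩ DB ∥ AC]
2. C_y = 5  [AD ∥ CB ∩ DB ∥ AC]
   → C = (4, 5)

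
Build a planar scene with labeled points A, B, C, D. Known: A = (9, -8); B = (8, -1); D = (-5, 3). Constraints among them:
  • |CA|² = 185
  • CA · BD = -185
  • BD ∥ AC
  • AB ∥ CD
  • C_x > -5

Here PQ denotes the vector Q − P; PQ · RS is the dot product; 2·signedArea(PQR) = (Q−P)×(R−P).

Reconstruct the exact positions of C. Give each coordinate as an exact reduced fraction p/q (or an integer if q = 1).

1. C_x = -4  [AB ∥ CD ∩ BD ∥ AC]
2. C_y = -4  [AB ∥ CD ∩ BD ∥ AC]
   → C = (-4, -4)

C = (-4, -4)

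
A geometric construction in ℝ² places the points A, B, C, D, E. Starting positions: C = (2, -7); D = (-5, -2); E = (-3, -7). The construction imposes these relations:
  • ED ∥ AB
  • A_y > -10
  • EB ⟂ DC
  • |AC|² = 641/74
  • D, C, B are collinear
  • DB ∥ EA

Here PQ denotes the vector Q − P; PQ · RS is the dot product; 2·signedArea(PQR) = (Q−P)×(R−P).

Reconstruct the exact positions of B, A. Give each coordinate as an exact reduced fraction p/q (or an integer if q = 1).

1. B_x = -97/74  [D, C, B are collinear ∩ EB ⟂ DC]
2. B_y = -343/74  [D, C, B are collinear ∩ EB ⟂ DC]
   → B = (-97/74, -343/74)
3. A_x = 51/74  [ED ∥ AB ∩ DB ∥ EA]
4. A_y = -713/74  [ED ∥ AB ∩ DB ∥ EA]
   → A = (51/74, -713/74)

A = (51/74, -713/74)
B = (-97/74, -343/74)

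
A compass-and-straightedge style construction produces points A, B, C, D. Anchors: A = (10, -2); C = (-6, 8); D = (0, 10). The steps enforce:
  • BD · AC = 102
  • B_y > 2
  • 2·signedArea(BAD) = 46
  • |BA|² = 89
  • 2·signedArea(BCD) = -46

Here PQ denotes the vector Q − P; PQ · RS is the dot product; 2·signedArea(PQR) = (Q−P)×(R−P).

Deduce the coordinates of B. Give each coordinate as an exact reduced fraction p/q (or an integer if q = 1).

1. B_x = 2  [2·signedArea(BCD) = -46 ∩ BD · AC = 102]
2. B_y = 3  [2·signedArea(BCD) = -46 ∩ BD · AC = 102]
   → B = (2, 3)

B = (2, 3)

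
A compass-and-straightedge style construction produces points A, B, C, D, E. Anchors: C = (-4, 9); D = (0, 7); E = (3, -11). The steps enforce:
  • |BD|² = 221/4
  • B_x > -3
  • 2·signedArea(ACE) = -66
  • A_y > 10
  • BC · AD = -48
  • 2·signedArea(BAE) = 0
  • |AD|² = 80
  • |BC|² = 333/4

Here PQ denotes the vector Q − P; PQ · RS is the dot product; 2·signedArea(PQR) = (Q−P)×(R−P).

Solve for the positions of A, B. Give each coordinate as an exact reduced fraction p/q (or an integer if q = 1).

1. A_x = -8  [line 20·x + 7·y + 83 = 0 ∩ |AD|² = 80]
2. A_y = 11  [line 20·x + 7·y + 83 = 0 ∩ |AD|² = 80]
   → A = (-8, 11)
3. B_x = -5/2  [2·signedArea(BAE) = 0 ∩ BC · AD = -48]
4. B_y = 0  [2·signedArea(BAE) = 0 ∩ BC · AD = -48]
   → B = (-5/2, 0)

A = (-8, 11)
B = (-5/2, 0)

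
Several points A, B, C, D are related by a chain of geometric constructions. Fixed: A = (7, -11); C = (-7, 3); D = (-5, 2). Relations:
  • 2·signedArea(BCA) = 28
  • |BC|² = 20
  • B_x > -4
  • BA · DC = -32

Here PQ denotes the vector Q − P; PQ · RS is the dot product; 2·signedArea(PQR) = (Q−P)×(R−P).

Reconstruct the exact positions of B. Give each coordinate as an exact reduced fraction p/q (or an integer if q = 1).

1. B_x = -3  [BA · DC = -32 ∩ 2·signedArea(BCA) = 28]
2. B_y = 1  [BA · DC = -32 ∩ 2·signedArea(BCA) = 28]
   → B = (-3, 1)

B = (-3, 1)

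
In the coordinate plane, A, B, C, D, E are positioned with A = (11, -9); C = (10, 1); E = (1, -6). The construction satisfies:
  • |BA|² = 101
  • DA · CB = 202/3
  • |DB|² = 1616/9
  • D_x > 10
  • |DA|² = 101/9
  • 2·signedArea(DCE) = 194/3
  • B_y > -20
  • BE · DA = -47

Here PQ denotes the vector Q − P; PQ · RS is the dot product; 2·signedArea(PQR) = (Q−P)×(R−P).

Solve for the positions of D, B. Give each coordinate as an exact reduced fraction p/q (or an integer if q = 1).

1. D_x = 32/3  [line 7·x + -9·y + -377/3 = 0 ∩ |DA|² = 101/9]
2. D_y = -17/3  [line 7·x + -9·y + -377/3 = 0 ∩ |DA|² = 101/9]
   → D = (32/3, -17/3)
3. B_x = 12  [line -1/3·x + 10/3·y + 202/3 = 0 ∩ |DB|² = 1616/9]
4. B_y = -19  [line -1/3·x + 10/3·y + 202/3 = 0 ∩ |DB|² = 1616/9]
   → B = (12, -19)

B = (12, -19)
D = (32/3, -17/3)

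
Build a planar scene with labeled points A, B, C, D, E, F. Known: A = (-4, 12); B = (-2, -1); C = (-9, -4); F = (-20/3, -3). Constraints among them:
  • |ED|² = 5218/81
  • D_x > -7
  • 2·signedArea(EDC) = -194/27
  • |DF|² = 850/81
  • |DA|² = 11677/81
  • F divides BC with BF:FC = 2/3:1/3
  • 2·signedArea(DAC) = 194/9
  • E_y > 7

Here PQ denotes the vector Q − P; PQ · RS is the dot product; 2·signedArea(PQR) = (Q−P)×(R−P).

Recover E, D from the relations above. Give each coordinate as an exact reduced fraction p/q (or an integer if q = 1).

D = (-19/3, 2/9)
E = (-10/3, 23/3)

1. D_x = -19/3  [line 16·x + -5·y + 922/9 = 0 ∩ |DF|² = 850/81]
2. D_y = 2/9  [line 16·x + -5·y + 922/9 = 0 ∩ |DF|² = 850/81]
   → D = (-19/3, 2/9)
3. E_x = -10/3  [line 38/9·x + -8/3·y + 932/27 = 0 ∩ |ED|² = 5218/81]
4. E_y = 23/3  [line 38/9·x + -8/3·y + 932/27 = 0 ∩ |ED|² = 5218/81]
   → E = (-10/3, 23/3)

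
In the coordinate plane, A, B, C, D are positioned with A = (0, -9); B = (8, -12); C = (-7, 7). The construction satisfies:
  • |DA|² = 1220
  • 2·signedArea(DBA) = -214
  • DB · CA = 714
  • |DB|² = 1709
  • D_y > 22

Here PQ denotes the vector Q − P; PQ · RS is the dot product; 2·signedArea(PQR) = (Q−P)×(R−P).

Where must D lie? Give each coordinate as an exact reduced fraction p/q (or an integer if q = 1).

1. D_x = -14  [DB · CA = 714 ∩ 2·signedArea(DBA) = -214]
2. D_y = 23  [DB · CA = 714 ∩ 2·signedArea(DBA) = -214]
   → D = (-14, 23)

D = (-14, 23)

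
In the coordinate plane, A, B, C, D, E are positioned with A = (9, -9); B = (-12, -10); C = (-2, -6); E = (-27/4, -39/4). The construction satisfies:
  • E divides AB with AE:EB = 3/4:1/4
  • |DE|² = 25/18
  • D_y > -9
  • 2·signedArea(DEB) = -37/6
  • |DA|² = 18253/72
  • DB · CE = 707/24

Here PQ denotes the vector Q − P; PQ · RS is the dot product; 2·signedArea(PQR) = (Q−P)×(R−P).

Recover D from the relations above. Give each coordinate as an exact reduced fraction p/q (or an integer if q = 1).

D = (-83/12, -103/12)

1. D_x = -83/12  [DB · CE = 707/24 ∩ 2·signedArea(DEB) = -37/6]
2. D_y = -103/12  [DB · CE = 707/24 ∩ 2·signedArea(DEB) = -37/6]
   → D = (-83/12, -103/12)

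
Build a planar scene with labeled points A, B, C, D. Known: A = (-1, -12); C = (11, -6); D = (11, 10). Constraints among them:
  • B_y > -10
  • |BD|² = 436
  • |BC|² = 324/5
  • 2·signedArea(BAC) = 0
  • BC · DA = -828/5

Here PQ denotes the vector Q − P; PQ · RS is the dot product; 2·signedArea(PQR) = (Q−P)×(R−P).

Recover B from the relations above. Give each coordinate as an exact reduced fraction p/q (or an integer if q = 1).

1. B_x = 19/5  [2·signedArea(BAC) = 0 ∩ BC · DA = -828/5]
2. B_y = -48/5  [2·signedArea(BAC) = 0 ∩ BC · DA = -828/5]
   → B = (19/5, -48/5)

B = (19/5, -48/5)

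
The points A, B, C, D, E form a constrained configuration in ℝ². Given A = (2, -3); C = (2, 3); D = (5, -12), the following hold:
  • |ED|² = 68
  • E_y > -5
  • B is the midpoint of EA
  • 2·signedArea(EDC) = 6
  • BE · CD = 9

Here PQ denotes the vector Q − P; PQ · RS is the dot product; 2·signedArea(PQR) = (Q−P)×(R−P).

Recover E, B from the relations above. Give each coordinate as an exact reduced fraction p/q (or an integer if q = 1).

B = (5/2, -7/2)
E = (3, -4)

1. E_x = 3  [line -15·x + -3·y + 33 = 0 ∩ |ED|² = 68]
2. E_y = -4  [line -15·x + -3·y + 33 = 0 ∩ |ED|² = 68]
   → E = (3, -4)
3. B_x = 5/2  [B is the midpoint of EA]
4. B_y = -7/2  [B is the midpoint of EA]
   → B = (5/2, -7/2)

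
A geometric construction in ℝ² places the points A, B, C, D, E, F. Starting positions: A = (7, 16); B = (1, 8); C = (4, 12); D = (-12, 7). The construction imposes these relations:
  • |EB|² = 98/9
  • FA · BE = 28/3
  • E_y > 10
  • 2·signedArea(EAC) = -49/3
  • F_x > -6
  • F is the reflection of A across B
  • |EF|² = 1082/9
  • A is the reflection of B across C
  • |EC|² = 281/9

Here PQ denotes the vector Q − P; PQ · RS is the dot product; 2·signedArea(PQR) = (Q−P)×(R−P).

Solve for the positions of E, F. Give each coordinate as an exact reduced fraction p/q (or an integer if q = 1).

1. E_x = -4/3  [line 4·x + -3·y + 109/3 = 0 ∩ |EB|² = 98/9]
2. E_y = 31/3  [line 4·x + -3·y + 109/3 = 0 ∩ |EB|² = 98/9]
   → E = (-4/3, 31/3)
3. F_x = -5  [F is the reflection of A across B]
4. F_y = 0  [F is the reflection of A across B]
   → F = (-5, 0)

E = (-4/3, 31/3)
F = (-5, 0)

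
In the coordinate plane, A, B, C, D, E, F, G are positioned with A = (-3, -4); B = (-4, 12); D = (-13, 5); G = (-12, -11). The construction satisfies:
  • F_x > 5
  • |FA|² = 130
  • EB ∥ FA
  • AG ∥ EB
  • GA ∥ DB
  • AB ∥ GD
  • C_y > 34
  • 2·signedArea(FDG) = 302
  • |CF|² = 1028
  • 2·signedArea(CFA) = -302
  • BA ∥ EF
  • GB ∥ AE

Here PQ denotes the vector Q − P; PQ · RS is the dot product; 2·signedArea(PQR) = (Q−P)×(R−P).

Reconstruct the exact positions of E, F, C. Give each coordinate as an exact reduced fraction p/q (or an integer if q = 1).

1. E_x = 5  [AG ∥ EB ∩ GB ∥ AE]
2. E_y = 19  [AG ∥ EB ∩ GB ∥ AE]
   → E = (5, 19)
3. F_x = 6  [EB ∥ FA ∩ BA ∥ EF]
4. F_y = 3  [EB ∥ FA ∩ BA ∥ EF]
   → F = (6, 3)
5. C_x = 4  [line 7·x + -9·y + 287 = 0 ∩ |CF|² = 1028]
6. C_y = 35  [line 7·x + -9·y + 287 = 0 ∩ |CF|² = 1028]
   → C = (4, 35)

C = (4, 35)
E = (5, 19)
F = (6, 3)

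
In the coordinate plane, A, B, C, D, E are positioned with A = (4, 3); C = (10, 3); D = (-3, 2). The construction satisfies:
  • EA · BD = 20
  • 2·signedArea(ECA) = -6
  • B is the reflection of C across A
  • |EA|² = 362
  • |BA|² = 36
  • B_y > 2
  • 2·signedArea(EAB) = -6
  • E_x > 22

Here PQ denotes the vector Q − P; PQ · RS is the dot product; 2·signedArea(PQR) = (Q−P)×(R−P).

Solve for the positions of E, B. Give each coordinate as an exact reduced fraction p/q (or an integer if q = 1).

B = (-2, 3)
E = (23, 4)

1. E_y = 4  [2·signedArea(ECA) = -6]
2. E_x = 23  [|EA|² = 362]
   → E = (23, 4)
3. B_x = -2  [B is the reflection of C across A]
4. B_y = 3  [B is the reflection of C across A]
   → B = (-2, 3)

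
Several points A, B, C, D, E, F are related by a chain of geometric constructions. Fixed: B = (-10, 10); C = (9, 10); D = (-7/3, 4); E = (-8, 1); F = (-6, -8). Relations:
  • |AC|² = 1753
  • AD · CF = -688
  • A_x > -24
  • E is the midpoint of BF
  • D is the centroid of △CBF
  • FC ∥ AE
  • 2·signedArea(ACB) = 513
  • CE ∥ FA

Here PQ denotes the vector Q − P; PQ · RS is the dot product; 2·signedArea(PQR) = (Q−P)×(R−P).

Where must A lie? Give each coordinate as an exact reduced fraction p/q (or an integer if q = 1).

1. A_x = -23  [FC ∥ AE ∩ CE ∥ FA]
2. A_y = -17  [FC ∥ AE ∩ CE ∥ FA]
   → A = (-23, -17)

A = (-23, -17)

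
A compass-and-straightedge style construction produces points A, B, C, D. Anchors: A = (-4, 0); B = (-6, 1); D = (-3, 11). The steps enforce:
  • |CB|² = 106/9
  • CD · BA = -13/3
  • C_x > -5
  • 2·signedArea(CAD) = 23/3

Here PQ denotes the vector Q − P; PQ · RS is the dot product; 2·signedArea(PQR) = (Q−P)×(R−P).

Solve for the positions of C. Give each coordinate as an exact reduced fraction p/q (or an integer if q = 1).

1. C_x = -13/3  [2·signedArea(CAD) = 23/3 ∩ CD · BA = -13/3]
2. C_y = 4  [2·signedArea(CAD) = 23/3 ∩ CD · BA = -13/3]
   → C = (-13/3, 4)

C = (-13/3, 4)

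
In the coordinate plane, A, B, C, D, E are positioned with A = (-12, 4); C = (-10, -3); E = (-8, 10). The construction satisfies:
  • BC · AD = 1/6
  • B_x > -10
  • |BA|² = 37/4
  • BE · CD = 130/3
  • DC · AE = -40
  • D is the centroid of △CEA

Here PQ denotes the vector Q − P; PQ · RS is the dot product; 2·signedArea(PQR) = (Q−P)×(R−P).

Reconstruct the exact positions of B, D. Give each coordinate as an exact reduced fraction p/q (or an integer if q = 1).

B = (-9, 7/2)
D = (-10, 11/3)

1. D_x = -10  [D is the centroid of △CEA]
2. D_y = 11/3  [D is the centroid of △CEA]
   → D = (-10, 11/3)
3. B_x = -9  [BE · CD = 130/3 ∩ BC · AD = 1/6]
4. B_y = 7/2  [BE · CD = 130/3 ∩ BC · AD = 1/6]
   → B = (-9, 7/2)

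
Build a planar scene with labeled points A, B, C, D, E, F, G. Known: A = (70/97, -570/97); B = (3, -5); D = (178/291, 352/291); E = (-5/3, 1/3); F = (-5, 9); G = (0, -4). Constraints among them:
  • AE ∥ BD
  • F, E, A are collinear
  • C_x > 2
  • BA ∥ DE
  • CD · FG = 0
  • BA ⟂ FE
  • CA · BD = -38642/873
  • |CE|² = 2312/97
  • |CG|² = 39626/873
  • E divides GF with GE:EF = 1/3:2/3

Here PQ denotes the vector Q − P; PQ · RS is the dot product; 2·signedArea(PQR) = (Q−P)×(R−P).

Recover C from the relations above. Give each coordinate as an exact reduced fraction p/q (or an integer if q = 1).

1. C_x = 841/291  [line -5·x + 13·y + -38/3 = 0 ∩ |CE|² = 2312/97]
2. C_y = 607/291  [line -5·x + 13·y + -38/3 = 0 ∩ |CE|² = 2312/97]
   → C = (841/291, 607/291)

C = (841/291, 607/291)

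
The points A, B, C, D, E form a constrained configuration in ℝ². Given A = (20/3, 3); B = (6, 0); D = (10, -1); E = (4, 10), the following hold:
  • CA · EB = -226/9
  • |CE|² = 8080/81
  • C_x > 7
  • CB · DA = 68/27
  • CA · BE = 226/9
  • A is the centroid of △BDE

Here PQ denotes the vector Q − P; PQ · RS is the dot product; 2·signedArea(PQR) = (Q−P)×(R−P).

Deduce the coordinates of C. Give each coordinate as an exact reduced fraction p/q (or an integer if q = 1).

C = (68/9, 2/3)

1. C_x = 68/9  [CB · DA = 68/27 ∩ CA · BE = 226/9]
2. C_y = 2/3  [CB · DA = 68/27 ∩ CA · BE = 226/9]
   → C = (68/9, 2/3)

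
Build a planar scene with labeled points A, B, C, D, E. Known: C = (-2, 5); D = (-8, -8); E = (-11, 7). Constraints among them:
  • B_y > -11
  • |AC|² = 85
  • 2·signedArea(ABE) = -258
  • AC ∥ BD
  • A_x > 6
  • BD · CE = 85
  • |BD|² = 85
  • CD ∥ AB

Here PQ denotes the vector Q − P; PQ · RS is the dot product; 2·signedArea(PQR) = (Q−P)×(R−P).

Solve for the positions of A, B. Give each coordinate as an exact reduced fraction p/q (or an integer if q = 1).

A = (7, 3)
B = (1, -10)

1. B_x = 1  [line 9·x + -2·y + -29 = 0 ∩ |BD|² = 85]
2. B_y = -10  [line 9·x + -2·y + -29 = 0 ∩ |BD|² = 85]
   → B = (1, -10)
3. A_x = 7  [2·signedArea(ABE) = -258 ∩ AC ∥ BD]
4. A_y = 3  [2·signedArea(ABE) = -258 ∩ AC ∥ BD]
   → A = (7, 3)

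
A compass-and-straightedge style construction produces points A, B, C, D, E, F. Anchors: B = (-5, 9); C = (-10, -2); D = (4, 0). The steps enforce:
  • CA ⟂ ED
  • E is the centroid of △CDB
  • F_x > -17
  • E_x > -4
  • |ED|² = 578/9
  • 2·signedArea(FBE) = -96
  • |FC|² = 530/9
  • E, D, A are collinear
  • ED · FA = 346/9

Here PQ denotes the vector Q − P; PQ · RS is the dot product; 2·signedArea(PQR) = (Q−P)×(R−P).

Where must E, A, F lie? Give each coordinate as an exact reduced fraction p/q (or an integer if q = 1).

A = (-2386/289, 1078/289)
E = (-11/3, 7/3)
F = (-49/3, -19/3)

1. E_x = -11/3  [E is the centroid of △CDB]
2. E_y = 7/3  [E is the centroid of △CDB]
   → E = (-11/3, 7/3)
3. A_x = -2386/289  [E, D, A are collinear ∩ CA ⟂ ED]
4. A_y = 1078/289  [E, D, A are collinear ∩ CA ⟂ ED]
   → A = (-2386/289, 1078/289)
5. F_x = -49/3  [2·signedArea(FBE) = -96 ∩ ED · FA = 346/9]
6. F_y = -19/3  [2·signedArea(FBE) = -96 ∩ ED · FA = 346/9]
   → F = (-49/3, -19/3)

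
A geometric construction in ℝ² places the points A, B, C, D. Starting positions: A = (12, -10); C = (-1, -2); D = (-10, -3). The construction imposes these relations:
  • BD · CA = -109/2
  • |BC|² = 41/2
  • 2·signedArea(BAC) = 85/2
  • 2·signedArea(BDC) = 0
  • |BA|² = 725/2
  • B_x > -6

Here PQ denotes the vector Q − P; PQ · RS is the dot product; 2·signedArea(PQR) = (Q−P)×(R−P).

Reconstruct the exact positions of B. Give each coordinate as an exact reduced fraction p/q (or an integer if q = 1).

1. B_x = -11/2  [2·signedArea(BDC) = 0 ∩ 2·signedArea(BAC) = 85/2]
2. B_y = -5/2  [2·signedArea(BDC) = 0 ∩ 2·signedArea(BAC) = 85/2]
   → B = (-11/2, -5/2)

B = (-11/2, -5/2)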